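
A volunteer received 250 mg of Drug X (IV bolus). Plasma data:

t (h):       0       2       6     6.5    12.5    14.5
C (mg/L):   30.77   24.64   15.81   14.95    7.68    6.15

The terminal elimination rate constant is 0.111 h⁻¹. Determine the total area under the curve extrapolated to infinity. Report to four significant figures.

AUC = 281.1 mg/L·h

Trapezoidal AUC_0→14.5:
  [0→2]: (30.77+24.64)/2 × 2 = 55.41
  [2→6]: (24.64+15.81)/2 × 4 = 80.9
  [6→6.5]: (15.81+14.95)/2 × 0.5 = 7.69
  [6.5→12.5]: (14.95+7.68)/2 × 6 = 67.89
  [12.5→14.5]: (7.68+6.15)/2 × 2 = 13.83
  Sum = 225.72 mg/L·h
Extrapolated tail: C_last / k_e = 6.15 / 0.111 = 55.405
AUC_0→∞ = 225.72 + 55.405 = 281.125 mg/L·h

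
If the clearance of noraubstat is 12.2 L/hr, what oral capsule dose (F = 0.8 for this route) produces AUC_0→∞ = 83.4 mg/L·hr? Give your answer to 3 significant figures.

Dose = 1270 mg

Dose = CL × AUC_0→∞ / F
     = 12.2 × 83.4 / 0.8 = 1271.85 mg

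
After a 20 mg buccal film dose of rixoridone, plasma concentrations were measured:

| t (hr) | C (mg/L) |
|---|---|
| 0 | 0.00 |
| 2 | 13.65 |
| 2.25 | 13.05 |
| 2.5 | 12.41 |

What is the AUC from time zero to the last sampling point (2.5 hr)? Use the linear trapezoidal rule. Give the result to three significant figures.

AUC = 20.2 mg/L·hr

Trapezoidal AUC_0→2.5:
  [0→2]: (0.00+13.65)/2 × 2 = 13.65
  [2→2.25]: (13.65+13.05)/2 × 0.25 = 3.3375
  [2.25→2.5]: (13.05+12.41)/2 × 0.25 = 3.1825
  Sum = 20.17 mg/L·hr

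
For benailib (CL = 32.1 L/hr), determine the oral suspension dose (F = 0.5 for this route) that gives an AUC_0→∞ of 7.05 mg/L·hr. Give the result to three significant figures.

Dose = 453 mg

Dose = CL × AUC_0→∞ / F
     = 32.1 × 7.05 / 0.5 = 452.61 mg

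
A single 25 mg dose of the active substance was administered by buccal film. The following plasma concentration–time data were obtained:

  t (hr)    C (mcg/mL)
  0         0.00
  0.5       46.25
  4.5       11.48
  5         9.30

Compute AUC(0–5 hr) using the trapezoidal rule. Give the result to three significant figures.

Trapezoidal AUC_0→5:
  [0→0.5]: (0.00+46.25)/2 × 0.5 = 11.5625
  [0.5→4.5]: (46.25+11.48)/2 × 4 = 115.46
  [4.5→5]: (11.48+9.30)/2 × 0.5 = 5.195
  Sum = 132.2175 mcg/mL·hr

AUC = 132 mcg/mL·hr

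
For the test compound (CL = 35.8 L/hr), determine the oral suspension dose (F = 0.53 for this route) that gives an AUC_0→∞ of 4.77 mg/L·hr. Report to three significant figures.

Dose = CL × AUC_0→∞ / F
     = 35.8 × 4.77 / 0.53 = 322.2 mg

Dose = 322 mg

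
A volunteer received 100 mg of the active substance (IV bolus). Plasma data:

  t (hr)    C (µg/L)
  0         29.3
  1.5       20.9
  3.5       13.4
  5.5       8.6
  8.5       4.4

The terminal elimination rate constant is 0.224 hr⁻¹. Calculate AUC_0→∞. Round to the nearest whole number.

AUC = 133 µg/L·hr

Trapezoidal AUC_0→8.5:
  [0→1.5]: (29.3+20.9)/2 × 1.5 = 37.65
  [1.5→3.5]: (20.9+13.4)/2 × 2 = 34.3
  [3.5→5.5]: (13.4+8.6)/2 × 2 = 22.0
  [5.5→8.5]: (8.6+4.4)/2 × 3 = 19.5
  Sum = 113.45 µg/L·hr
Extrapolated tail: C_last / k_e = 4.4 / 0.224 = 19.643
AUC_0→∞ = 113.45 + 19.643 = 133.093 µg/L·hr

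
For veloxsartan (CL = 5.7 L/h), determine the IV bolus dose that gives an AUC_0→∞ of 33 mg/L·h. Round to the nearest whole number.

Dose_iv = CL × AUC_0→∞
     = 5.7 × 33 = 188.1 mg

Dose = 188 mg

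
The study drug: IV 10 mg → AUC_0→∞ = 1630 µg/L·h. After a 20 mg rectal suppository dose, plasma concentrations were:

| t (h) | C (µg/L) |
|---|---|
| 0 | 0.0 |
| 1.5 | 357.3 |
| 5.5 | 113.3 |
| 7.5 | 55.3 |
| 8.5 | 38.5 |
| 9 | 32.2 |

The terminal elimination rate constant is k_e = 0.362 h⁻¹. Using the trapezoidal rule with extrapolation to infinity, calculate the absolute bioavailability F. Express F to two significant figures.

Trapezoidal AUC_0→9 (rectal suppository):
  [0→1.5]: (0.0+357.3)/2 × 1.5 = 267.975
  [1.5→5.5]: (357.3+113.3)/2 × 4 = 941.2
  [5.5→7.5]: (113.3+55.3)/2 × 2 = 168.6
  [7.5→8.5]: (55.3+38.5)/2 × 1 = 46.9
  [8.5→9]: (38.5+32.2)/2 × 0.5 = 17.675
  Sum = 1442.35 µg/L·h
Tail: C_last/k_e = 32.2/0.362 = 88.950
AUC_0→∞ (rectal suppository) = 1442.35 + 88.950 = 1531.3 µg/L·h
F = (AUC_ev/D_ev)/(AUC_iv/D_iv) = (1531.3/20)/(1630/10) = 76.565/163 = 0.4697

F = 0.47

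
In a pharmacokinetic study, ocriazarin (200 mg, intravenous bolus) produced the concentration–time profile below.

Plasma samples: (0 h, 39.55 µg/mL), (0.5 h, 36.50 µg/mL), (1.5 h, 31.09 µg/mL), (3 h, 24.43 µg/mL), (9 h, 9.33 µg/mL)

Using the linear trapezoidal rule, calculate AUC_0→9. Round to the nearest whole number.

Trapezoidal AUC_0→9:
  [0→0.5]: (39.55+36.50)/2 × 0.5 = 19.0125
  [0.5→1.5]: (36.50+31.09)/2 × 1 = 33.795
  [1.5→3]: (31.09+24.43)/2 × 1.5 = 41.64
  [3→9]: (24.43+9.33)/2 × 6 = 101.28
  Sum = 195.7275 µg/mL·h

AUC = 196 µg/mL·h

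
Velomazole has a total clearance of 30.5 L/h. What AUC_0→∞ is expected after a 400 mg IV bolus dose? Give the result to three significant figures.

AUC_0→∞ = Dose_iv / CL
        = 400 / 30.5 = 13.1148 mg/L·h

AUC = 13.1 mg/L·h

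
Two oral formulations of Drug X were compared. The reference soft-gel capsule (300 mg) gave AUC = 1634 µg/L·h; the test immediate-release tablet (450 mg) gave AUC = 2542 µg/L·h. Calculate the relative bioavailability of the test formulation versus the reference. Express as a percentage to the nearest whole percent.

F_rel = 104%

F_rel = (AUC_test/D_test) / (AUC_ref/D_ref)
      = (2542/450) / (1634/300)
      = 5.64889 / 5.44667 = 1.0371 = 103.71%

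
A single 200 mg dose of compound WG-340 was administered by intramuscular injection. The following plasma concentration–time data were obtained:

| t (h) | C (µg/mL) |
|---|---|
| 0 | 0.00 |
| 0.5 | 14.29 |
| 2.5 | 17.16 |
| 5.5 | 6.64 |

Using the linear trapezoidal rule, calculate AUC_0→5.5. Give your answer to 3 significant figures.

Trapezoidal AUC_0→5.5:
  [0→0.5]: (0.00+14.29)/2 × 0.5 = 3.5725
  [0.5→2.5]: (14.29+17.16)/2 × 2 = 31.45
  [2.5→5.5]: (17.16+6.64)/2 × 3 = 35.7
  Sum = 70.7225 µg/mL·h

AUC = 70.7 µg/mL·h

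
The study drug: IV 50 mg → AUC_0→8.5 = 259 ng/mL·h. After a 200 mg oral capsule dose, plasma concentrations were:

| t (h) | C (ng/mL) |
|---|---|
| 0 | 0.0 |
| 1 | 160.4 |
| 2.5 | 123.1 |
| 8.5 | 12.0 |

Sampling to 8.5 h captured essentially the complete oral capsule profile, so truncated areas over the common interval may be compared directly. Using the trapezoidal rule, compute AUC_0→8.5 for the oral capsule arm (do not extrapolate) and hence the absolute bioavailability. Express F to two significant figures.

Trapezoidal AUC_0→8.5 (oral capsule):
  [0→1]: (0.0+160.4)/2 × 1 = 80.2
  [1→2.5]: (160.4+123.1)/2 × 1.5 = 212.625
  [2.5→8.5]: (123.1+12.0)/2 × 6 = 405.3
  Sum = 698.125 ng/mL·h
F = (AUC_ev/D_ev)/(AUC_iv/D_iv) = (698.125/200)/(259/50) = 3.490625/5.18 = 0.6739

F = 0.67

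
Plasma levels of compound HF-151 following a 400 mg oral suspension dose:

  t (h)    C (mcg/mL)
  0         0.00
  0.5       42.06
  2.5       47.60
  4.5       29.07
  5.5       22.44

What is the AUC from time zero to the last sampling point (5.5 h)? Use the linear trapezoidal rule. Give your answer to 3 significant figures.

AUC = 203 mcg/mL·h

Trapezoidal AUC_0→5.5:
  [0→0.5]: (0.00+42.06)/2 × 0.5 = 10.515
  [0.5→2.5]: (42.06+47.60)/2 × 2 = 89.66
  [2.5→4.5]: (47.60+29.07)/2 × 2 = 76.67
  [4.5→5.5]: (29.07+22.44)/2 × 1 = 25.755
  Sum = 202.6 mcg/mL·h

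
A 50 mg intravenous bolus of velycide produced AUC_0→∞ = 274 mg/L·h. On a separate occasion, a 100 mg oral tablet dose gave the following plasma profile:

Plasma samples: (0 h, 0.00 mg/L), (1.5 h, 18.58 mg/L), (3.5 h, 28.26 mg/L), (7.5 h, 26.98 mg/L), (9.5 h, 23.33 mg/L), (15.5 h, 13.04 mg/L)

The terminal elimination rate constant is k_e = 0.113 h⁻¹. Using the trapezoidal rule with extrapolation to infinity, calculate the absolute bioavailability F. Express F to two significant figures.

Trapezoidal AUC_0→15.5 (oral tablet):
  [0→1.5]: (0.00+18.58)/2 × 1.5 = 13.935
  [1.5→3.5]: (18.58+28.26)/2 × 2 = 46.84
  [3.5→7.5]: (28.26+26.98)/2 × 4 = 110.48
  [7.5→9.5]: (26.98+23.33)/2 × 2 = 50.31
  [9.5→15.5]: (23.33+13.04)/2 × 6 = 109.11
  Sum = 330.675 mg/L·h
Tail: C_last/k_e = 13.04/0.113 = 115.398
AUC_0→∞ (oral tablet) = 330.675 + 115.398 = 446.073 mg/L·h
F = (AUC_ev/D_ev)/(AUC_iv/D_iv) = (446.073/100)/(274/50) = 4.46073/5.48 = 0.8140

F = 0.81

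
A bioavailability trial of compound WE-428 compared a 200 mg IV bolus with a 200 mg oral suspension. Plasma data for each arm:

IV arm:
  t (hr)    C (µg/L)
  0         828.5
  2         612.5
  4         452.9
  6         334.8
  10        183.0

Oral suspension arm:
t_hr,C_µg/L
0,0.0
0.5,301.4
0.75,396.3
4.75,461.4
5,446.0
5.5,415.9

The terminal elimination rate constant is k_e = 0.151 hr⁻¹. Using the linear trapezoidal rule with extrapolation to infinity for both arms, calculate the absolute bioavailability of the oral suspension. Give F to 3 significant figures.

Trapezoidal AUC_0→10 (IV):
  [0→2]: (828.5+612.5)/2 × 2 = 1441.0
  [2→4]: (612.5+452.9)/2 × 2 = 1065.4
  [4→6]: (452.9+334.8)/2 × 2 = 787.7
  [6→10]: (334.8+183.0)/2 × 4 = 1035.6
  Sum = 4329.7 µg/L·hr
IV tail: 183.0/0.151 = 1211.921; AUC_iv,0→∞ = 4329.7 + 1211.921 = 5541.621 µg/L·hr
Trapezoidal AUC_0→5.5 (oral suspension):
  [0→0.5]: (0.0+301.4)/2 × 0.5 = 75.35
  [0.5→0.75]: (301.4+396.3)/2 × 0.25 = 87.2125
  [0.75→4.75]: (396.3+461.4)/2 × 4 = 1715.4
  [4.75→5]: (461.4+446.0)/2 × 0.25 = 113.425
  [5→5.5]: (446.0+415.9)/2 × 0.5 = 215.475
  Sum = 2206.8625 µg/L·hr
oral suspension tail: 415.9/0.151 = 2754.305; AUC_ev,0→∞ = 2206.8625 + 2754.305 = 4961.1675 µg/L·hr
F = (AUC_ev/D_ev)/(AUC_iv/D_iv) = (4961.1675/200)/(5541.621/200) = 24.8058/27.708105 = 0.8953

F = 0.895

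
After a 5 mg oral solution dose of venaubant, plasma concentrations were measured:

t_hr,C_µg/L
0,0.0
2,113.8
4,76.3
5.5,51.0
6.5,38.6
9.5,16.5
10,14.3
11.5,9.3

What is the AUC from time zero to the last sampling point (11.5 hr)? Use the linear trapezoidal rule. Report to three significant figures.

AUC = 552 µg/L·hr

Trapezoidal AUC_0→11.5:
  [0→2]: (0.0+113.8)/2 × 2 = 113.8
  [2→4]: (113.8+76.3)/2 × 2 = 190.1
  [4→5.5]: (76.3+51.0)/2 × 1.5 = 95.475
  [5.5→6.5]: (51.0+38.6)/2 × 1 = 44.8
  [6.5→9.5]: (38.6+16.5)/2 × 3 = 82.65
  [9.5→10]: (16.5+14.3)/2 × 0.5 = 7.7
  [10→11.5]: (14.3+9.3)/2 × 1.5 = 17.7
  Sum = 552.225 µg/L·hr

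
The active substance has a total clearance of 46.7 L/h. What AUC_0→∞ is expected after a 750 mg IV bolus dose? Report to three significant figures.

AUC = 16.1 mg/L·h

AUC_0→∞ = Dose_iv / CL
        = 750 / 46.7 = 16.06 mg/L·h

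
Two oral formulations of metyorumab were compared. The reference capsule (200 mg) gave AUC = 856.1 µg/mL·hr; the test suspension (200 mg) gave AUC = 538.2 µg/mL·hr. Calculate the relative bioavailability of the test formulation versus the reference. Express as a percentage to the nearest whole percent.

F_rel = (AUC_test/D_test) / (AUC_ref/D_ref)
      = (538.2/200) / (856.1/200)
      = 2.691 / 4.2805 = 0.6287 = 62.87%

F_rel = 63%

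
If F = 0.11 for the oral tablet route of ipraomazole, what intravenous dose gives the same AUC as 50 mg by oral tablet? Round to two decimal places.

Systemic exposure from an extravascular dose = F × D_ev, so the equivalent IV dose is F × D_ev.
D_iv = F × D_ev = 0.11 × 50 = 5.5 mg

D_iv = 5.50 mg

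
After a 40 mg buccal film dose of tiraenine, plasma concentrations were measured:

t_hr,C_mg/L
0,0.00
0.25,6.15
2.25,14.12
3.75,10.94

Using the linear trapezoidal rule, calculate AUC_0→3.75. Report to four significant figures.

Trapezoidal AUC_0→3.75:
  [0→0.25]: (0.00+6.15)/2 × 0.25 = 0.76875
  [0.25→2.25]: (6.15+14.12)/2 × 2 = 20.27
  [2.25→3.75]: (14.12+10.94)/2 × 1.5 = 18.795
  Sum = 39.83375 mg/L·hr

AUC = 39.83 mg/L·hr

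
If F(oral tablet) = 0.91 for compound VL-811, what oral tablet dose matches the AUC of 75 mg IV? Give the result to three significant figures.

For equal systemic exposure: F × D_ev = D_iv
D_ev = D_iv / F = 75 / 0.91 = 82.4176 mg

D_oral = 82.4 mg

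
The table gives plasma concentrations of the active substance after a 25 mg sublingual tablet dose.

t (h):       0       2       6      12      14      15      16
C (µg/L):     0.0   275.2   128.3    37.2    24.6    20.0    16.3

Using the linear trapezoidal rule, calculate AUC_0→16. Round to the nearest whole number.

Trapezoidal AUC_0→16:
  [0→2]: (0.0+275.2)/2 × 2 = 275.2
  [2→6]: (275.2+128.3)/2 × 4 = 807.0
  [6→12]: (128.3+37.2)/2 × 6 = 496.5
  [12→14]: (37.2+24.6)/2 × 2 = 61.8
  [14→15]: (24.6+20.0)/2 × 1 = 22.3
  [15→16]: (20.0+16.3)/2 × 1 = 18.15
  Sum = 1680.95 µg/L·h

AUC = 1681 µg/L·h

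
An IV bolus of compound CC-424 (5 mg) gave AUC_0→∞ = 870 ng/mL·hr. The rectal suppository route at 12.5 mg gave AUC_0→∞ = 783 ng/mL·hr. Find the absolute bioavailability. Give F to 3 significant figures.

F = 0.360

F = (AUC_ev / D_ev) / (AUC_iv / D_iv)
  = (783/12.5) / (870/5)
  = 62.64 / 174 = 0.3600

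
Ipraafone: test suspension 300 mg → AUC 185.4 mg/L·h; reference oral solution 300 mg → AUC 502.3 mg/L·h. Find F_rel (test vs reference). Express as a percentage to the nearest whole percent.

F_rel = 37%

F_rel = (AUC_test/D_test) / (AUC_ref/D_ref)
      = (185.4/300) / (502.3/300)
      = 0.618 / 1.67433 = 0.3691 = 36.91%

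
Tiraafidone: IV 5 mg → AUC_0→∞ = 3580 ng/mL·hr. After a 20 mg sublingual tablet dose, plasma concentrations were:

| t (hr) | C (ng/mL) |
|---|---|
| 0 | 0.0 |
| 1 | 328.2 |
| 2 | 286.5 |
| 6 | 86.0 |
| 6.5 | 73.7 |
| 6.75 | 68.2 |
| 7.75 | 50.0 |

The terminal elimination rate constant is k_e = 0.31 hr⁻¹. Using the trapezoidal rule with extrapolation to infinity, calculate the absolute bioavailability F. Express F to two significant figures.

F = 0.10

Trapezoidal AUC_0→7.75 (sublingual tablet):
  [0→1]: (0.0+328.2)/2 × 1 = 164.1
  [1→2]: (328.2+286.5)/2 × 1 = 307.35
  [2→6]: (286.5+86.0)/2 × 4 = 745.0
  [6→6.5]: (86.0+73.7)/2 × 0.5 = 39.925
  [6.5→6.75]: (73.7+68.2)/2 × 0.25 = 17.7375
  [6.75→7.75]: (68.2+50.0)/2 × 1 = 59.1
  Sum = 1333.2125 ng/mL·hr
Tail: C_last/k_e = 50.0/0.31 = 161.290
AUC_0→∞ (sublingual tablet) = 1333.2125 + 161.290 = 1494.5025 ng/mL·hr
F = (AUC_ev/D_ev)/(AUC_iv/D_iv) = (1494.5025/20)/(3580/5) = 74.725125/716 = 0.1044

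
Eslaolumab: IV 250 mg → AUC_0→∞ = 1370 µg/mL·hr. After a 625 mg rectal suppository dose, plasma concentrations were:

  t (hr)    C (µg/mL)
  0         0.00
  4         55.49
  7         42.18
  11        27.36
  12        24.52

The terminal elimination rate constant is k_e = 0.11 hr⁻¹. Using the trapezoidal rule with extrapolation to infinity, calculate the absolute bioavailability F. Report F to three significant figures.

Trapezoidal AUC_0→12 (rectal suppository):
  [0→4]: (0.00+55.49)/2 × 4 = 110.98
  [4→7]: (55.49+42.18)/2 × 3 = 146.505
  [7→11]: (42.18+27.36)/2 × 4 = 139.08
  [11→12]: (27.36+24.52)/2 × 1 = 25.94
  Sum = 422.505 µg/mL·hr
Tail: C_last/k_e = 24.52/0.11 = 222.909
AUC_0→∞ (rectal suppository) = 422.505 + 222.909 = 645.414 µg/mL·hr
F = (AUC_ev/D_ev)/(AUC_iv/D_iv) = (645.414/625)/(1370/250) = 1.0326624/5.48 = 0.1884

F = 0.188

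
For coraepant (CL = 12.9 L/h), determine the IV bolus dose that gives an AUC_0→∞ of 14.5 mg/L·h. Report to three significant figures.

Dose = 187 mg

Dose_iv = CL × AUC_0→∞
     = 12.9 × 14.5 = 187.05 mg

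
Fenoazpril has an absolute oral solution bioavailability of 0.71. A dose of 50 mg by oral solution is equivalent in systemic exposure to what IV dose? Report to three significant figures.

D_iv = 35.5 mg

Systemic exposure from an extravascular dose = F × D_ev, so the equivalent IV dose is F × D_ev.
D_iv = F × D_ev = 0.71 × 50 = 35.5 mg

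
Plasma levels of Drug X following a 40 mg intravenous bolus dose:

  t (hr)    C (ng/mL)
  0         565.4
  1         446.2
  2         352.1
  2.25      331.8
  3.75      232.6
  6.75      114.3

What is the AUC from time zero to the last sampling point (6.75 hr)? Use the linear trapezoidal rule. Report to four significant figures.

Trapezoidal AUC_0→6.75:
  [0→1]: (565.4+446.2)/2 × 1 = 505.8
  [1→2]: (446.2+352.1)/2 × 1 = 399.15
  [2→2.25]: (352.1+331.8)/2 × 0.25 = 85.4875
  [2.25→3.75]: (331.8+232.6)/2 × 1.5 = 423.3
  [3.75→6.75]: (232.6+114.3)/2 × 3 = 520.35
  Sum = 1934.0875 ng/mL·hr

AUC = 1934 ng/mL·hr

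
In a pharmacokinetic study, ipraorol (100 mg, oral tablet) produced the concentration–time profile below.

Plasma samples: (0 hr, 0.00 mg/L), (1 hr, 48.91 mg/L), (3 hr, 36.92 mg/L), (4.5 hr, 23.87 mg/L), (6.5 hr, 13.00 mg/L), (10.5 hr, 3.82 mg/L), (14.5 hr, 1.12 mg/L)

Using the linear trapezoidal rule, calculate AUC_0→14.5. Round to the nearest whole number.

Trapezoidal AUC_0→14.5:
  [0→1]: (0.00+48.91)/2 × 1 = 24.455
  [1→3]: (48.91+36.92)/2 × 2 = 85.83
  [3→4.5]: (36.92+23.87)/2 × 1.5 = 45.5925
  [4.5→6.5]: (23.87+13.00)/2 × 2 = 36.87
  [6.5→10.5]: (13.00+3.82)/2 × 4 = 33.64
  [10.5→14.5]: (3.82+1.12)/2 × 4 = 9.88
  Sum = 236.2675 mg/L·hr

AUC = 236 mg/L·hr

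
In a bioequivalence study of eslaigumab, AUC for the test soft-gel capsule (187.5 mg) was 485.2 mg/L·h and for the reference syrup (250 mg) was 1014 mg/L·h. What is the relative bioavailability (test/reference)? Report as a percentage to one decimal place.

F_rel = (AUC_test/D_test) / (AUC_ref/D_ref)
      = (485.2/187.5) / (1014/250)
      = 2.58773 / 4.056 = 0.6380 = 63.80%

F_rel = 63.8%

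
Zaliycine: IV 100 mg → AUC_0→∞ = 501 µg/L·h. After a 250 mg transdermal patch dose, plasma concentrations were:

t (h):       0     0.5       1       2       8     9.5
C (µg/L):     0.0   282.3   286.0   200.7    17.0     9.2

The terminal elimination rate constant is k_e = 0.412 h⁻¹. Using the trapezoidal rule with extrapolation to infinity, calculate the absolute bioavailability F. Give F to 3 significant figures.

Trapezoidal AUC_0→9.5 (transdermal patch):
  [0→0.5]: (0.0+282.3)/2 × 0.5 = 70.575
  [0.5→1]: (282.3+286.0)/2 × 0.5 = 142.075
  [1→2]: (286.0+200.7)/2 × 1 = 243.35
  [2→8]: (200.7+17.0)/2 × 6 = 653.1
  [8→9.5]: (17.0+9.2)/2 × 1.5 = 19.65
  Sum = 1128.75 µg/L·h
Tail: C_last/k_e = 9.2/0.412 = 22.330
AUC_0→∞ (transdermal patch) = 1128.75 + 22.330 = 1151.08 µg/L·h
F = (AUC_ev/D_ev)/(AUC_iv/D_iv) = (1151.08/250)/(501/100) = 4.60432/5.01 = 0.9190

F = 0.919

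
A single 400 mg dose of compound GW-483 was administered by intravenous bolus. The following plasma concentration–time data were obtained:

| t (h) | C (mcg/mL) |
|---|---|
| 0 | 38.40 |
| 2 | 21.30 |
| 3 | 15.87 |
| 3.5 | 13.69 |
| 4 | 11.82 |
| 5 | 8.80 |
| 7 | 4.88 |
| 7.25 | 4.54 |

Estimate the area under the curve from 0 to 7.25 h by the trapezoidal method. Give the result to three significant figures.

Trapezoidal AUC_0→7.25:
  [0→2]: (38.40+21.30)/2 × 2 = 59.7
  [2→3]: (21.30+15.87)/2 × 1 = 18.585
  [3→3.5]: (15.87+13.69)/2 × 0.5 = 7.39
  [3.5→4]: (13.69+11.82)/2 × 0.5 = 6.3775
  [4→5]: (11.82+8.80)/2 × 1 = 10.31
  [5→7]: (8.80+4.88)/2 × 2 = 13.68
  [7→7.25]: (4.88+4.54)/2 × 0.25 = 1.1775
  Sum = 117.22 mcg/mL·h

AUC = 117 mcg/mL·h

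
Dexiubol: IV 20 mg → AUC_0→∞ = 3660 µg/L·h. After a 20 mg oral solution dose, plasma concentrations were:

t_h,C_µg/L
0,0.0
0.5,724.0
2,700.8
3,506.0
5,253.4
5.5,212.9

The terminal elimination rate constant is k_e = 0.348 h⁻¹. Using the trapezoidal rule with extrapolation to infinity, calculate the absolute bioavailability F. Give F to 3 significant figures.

F = 0.913

Trapezoidal AUC_0→5.5 (oral solution):
  [0→0.5]: (0.0+724.0)/2 × 0.5 = 181.0
  [0.5→2]: (724.0+700.8)/2 × 1.5 = 1068.6
  [2→3]: (700.8+506.0)/2 × 1 = 603.4
  [3→5]: (506.0+253.4)/2 × 2 = 759.4
  [5→5.5]: (253.4+212.9)/2 × 0.5 = 116.575
  Sum = 2728.975 µg/L·h
Tail: C_last/k_e = 212.9/0.348 = 611.782
AUC_0→∞ (oral solution) = 2728.975 + 611.782 = 3340.757 µg/L·h
F = (AUC_ev/D_ev)/(AUC_iv/D_iv) = (3340.757/20)/(3660/20) = 167.03785/183 = 0.9128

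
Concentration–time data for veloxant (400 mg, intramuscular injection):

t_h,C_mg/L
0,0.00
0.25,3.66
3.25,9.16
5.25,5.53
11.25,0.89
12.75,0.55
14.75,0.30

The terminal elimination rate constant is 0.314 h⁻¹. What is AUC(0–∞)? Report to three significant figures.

AUC = 56.5 mg/L·h

Trapezoidal AUC_0→14.75:
  [0→0.25]: (0.00+3.66)/2 × 0.25 = 0.4575
  [0.25→3.25]: (3.66+9.16)/2 × 3 = 19.23
  [3.25→5.25]: (9.16+5.53)/2 × 2 = 14.69
  [5.25→11.25]: (5.53+0.89)/2 × 6 = 19.26
  [11.25→12.75]: (0.89+0.55)/2 × 1.5 = 1.08
  [12.75→14.75]: (0.55+0.30)/2 × 2 = 0.85
  Sum = 55.5675 mg/L·h
Extrapolated tail: C_last / k_e = 0.30 / 0.314 = 0.955
AUC_0→∞ = 55.5675 + 0.955 = 56.5225 mg/L·h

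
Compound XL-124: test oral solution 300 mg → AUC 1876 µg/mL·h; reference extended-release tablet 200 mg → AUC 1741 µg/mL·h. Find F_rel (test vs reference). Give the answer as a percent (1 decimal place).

F_rel = (AUC_test/D_test) / (AUC_ref/D_ref)
      = (1876/300) / (1741/200)
      = 6.25333 / 8.705 = 0.7184 = 71.84%

F_rel = 71.8%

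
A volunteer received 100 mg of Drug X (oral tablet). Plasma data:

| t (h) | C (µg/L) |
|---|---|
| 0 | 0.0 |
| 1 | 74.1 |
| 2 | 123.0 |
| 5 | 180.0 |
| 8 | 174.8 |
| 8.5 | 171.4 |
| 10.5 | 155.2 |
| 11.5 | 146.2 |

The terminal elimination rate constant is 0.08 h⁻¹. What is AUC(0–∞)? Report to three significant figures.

AUC = 3510 µg/L·h

Trapezoidal AUC_0→11.5:
  [0→1]: (0.0+74.1)/2 × 1 = 37.05
  [1→2]: (74.1+123.0)/2 × 1 = 98.55
  [2→5]: (123.0+180.0)/2 × 3 = 454.5
  [5→8]: (180.0+174.8)/2 × 3 = 532.2
  [8→8.5]: (174.8+171.4)/2 × 0.5 = 86.55
  [8.5→10.5]: (171.4+155.2)/2 × 2 = 326.6
  [10.5→11.5]: (155.2+146.2)/2 × 1 = 150.7
  Sum = 1686.15 µg/L·h
Extrapolated tail: C_last / k_e = 146.2 / 0.08 = 1827.500
AUC_0→∞ = 1686.15 + 1827.500 = 3513.65 µg/L·h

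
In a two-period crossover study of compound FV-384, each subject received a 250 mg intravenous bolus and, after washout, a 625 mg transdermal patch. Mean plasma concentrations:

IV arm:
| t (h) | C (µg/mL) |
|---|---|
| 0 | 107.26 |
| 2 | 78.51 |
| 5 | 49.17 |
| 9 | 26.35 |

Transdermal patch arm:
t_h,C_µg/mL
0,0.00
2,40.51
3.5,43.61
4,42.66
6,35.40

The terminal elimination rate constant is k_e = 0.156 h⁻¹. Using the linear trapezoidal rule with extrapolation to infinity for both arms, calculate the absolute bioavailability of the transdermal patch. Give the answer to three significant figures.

Trapezoidal AUC_0→9 (IV):
  [0→2]: (107.26+78.51)/2 × 2 = 185.77
  [2→5]: (78.51+49.17)/2 × 3 = 191.52
  [5→9]: (49.17+26.35)/2 × 4 = 151.04
  Sum = 528.33 µg/mL·h
IV tail: 26.35/0.156 = 168.910; AUC_iv,0→∞ = 528.33 + 168.910 = 697.24 µg/mL·h
Trapezoidal AUC_0→6 (transdermal patch):
  [0→2]: (0.00+40.51)/2 × 2 = 40.51
  [2→3.5]: (40.51+43.61)/2 × 1.5 = 63.09
  [3.5→4]: (43.61+42.66)/2 × 0.5 = 21.5675
  [4→6]: (42.66+35.40)/2 × 2 = 78.06
  Sum = 203.2275 µg/mL·h
transdermal patch tail: 35.40/0.156 = 226.923; AUC_ev,0→∞ = 203.2275 + 226.923 = 430.1505 µg/mL·h
F = (AUC_ev/D_ev)/(AUC_iv/D_iv) = (430.1505/625)/(697.24/250) = 0.6882408/2.78896 = 0.2468

F = 0.247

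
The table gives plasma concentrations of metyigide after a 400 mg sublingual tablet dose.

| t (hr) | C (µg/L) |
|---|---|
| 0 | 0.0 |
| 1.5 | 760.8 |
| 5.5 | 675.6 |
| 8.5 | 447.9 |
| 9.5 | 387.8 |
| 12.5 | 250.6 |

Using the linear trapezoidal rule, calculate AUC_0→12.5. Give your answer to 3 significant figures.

Trapezoidal AUC_0→12.5:
  [0→1.5]: (0.0+760.8)/2 × 1.5 = 570.6
  [1.5→5.5]: (760.8+675.6)/2 × 4 = 2872.8
  [5.5→8.5]: (675.6+447.9)/2 × 3 = 1685.25
  [8.5→9.5]: (447.9+387.8)/2 × 1 = 417.85
  [9.5→12.5]: (387.8+250.6)/2 × 3 = 957.6
  Sum = 6504.1 µg/L·hr

AUC = 6500 µg/L·hr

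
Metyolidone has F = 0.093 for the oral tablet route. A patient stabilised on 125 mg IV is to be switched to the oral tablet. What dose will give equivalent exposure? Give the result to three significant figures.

For equal systemic exposure: F × D_ev = D_iv
D_ev = D_iv / F = 125 / 0.093 = 1344.09 mg

D_oral = 1340 mg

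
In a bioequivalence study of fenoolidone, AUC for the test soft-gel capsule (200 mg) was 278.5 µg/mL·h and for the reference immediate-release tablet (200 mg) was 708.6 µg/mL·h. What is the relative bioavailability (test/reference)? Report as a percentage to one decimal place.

F_rel = (AUC_test/D_test) / (AUC_ref/D_ref)
      = (278.5/200) / (708.6/200)
      = 1.3925 / 3.543 = 0.3930 = 39.30%

F_rel = 39.3%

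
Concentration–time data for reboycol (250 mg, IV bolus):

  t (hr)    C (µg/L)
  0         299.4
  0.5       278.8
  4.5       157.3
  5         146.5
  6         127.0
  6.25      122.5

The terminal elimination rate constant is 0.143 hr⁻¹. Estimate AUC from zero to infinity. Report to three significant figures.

AUC = 2120 µg/L·hr

Trapezoidal AUC_0→6.25:
  [0→0.5]: (299.4+278.8)/2 × 0.5 = 144.55
  [0.5→4.5]: (278.8+157.3)/2 × 4 = 872.2
  [4.5→5]: (157.3+146.5)/2 × 0.5 = 75.95
  [5→6]: (146.5+127.0)/2 × 1 = 136.75
  [6→6.25]: (127.0+122.5)/2 × 0.25 = 31.1875
  Sum = 1260.6375 µg/L·hr
Extrapolated tail: C_last / k_e = 122.5 / 0.143 = 856.643
AUC_0→∞ = 1260.6375 + 856.643 = 2117.2805 µg/L·hr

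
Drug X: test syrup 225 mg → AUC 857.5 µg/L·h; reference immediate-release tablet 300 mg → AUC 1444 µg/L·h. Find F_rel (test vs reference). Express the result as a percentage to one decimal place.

F_rel = 79.2%

F_rel = (AUC_test/D_test) / (AUC_ref/D_ref)
      = (857.5/225) / (1444/300)
      = 3.81111 / 4.81333 = 0.7918 = 79.18%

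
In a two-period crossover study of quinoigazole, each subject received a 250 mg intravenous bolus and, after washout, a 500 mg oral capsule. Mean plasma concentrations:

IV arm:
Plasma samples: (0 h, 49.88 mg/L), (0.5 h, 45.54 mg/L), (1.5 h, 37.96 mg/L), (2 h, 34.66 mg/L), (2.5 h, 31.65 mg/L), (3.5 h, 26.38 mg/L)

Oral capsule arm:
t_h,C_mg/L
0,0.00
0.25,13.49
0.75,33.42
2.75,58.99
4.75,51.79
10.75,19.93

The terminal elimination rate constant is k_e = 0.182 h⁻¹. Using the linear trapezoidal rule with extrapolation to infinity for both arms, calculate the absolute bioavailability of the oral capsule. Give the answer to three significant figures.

Trapezoidal AUC_0→3.5 (IV):
  [0→0.5]: (49.88+45.54)/2 × 0.5 = 23.855
  [0.5→1.5]: (45.54+37.96)/2 × 1 = 41.75
  [1.5→2]: (37.96+34.66)/2 × 0.5 = 18.155
  [2→2.5]: (34.66+31.65)/2 × 0.5 = 16.5775
  [2.5→3.5]: (31.65+26.38)/2 × 1 = 29.015
  Sum = 129.3525 mg/L·h
IV tail: 26.38/0.182 = 144.945; AUC_iv,0→∞ = 129.3525 + 144.945 = 274.2975 mg/L·h
Trapezoidal AUC_0→10.75 (oral capsule):
  [0→0.25]: (0.00+13.49)/2 × 0.25 = 1.68625
  [0.25→0.75]: (13.49+33.42)/2 × 0.5 = 11.7275
  [0.75→2.75]: (33.42+58.99)/2 × 2 = 92.41
  [2.75→4.75]: (58.99+51.79)/2 × 2 = 110.78
  [4.75→10.75]: (51.79+19.93)/2 × 6 = 215.16
  Sum = 431.76375 mg/L·h
oral capsule tail: 19.93/0.182 = 109.505; AUC_ev,0→∞ = 431.76375 + 109.505 = 541.26875 mg/L·h
F = (AUC_ev/D_ev)/(AUC_iv/D_iv) = (541.26875/500)/(274.2975/250) = 1.0825375/1.09719 = 0.9866

F = 0.987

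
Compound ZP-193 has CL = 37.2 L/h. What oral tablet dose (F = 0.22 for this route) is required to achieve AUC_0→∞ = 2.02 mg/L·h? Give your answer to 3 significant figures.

Dose = CL × AUC_0→∞ / F
     = 37.2 × 2.02 / 0.22 = 341.564 mg

Dose = 342 mg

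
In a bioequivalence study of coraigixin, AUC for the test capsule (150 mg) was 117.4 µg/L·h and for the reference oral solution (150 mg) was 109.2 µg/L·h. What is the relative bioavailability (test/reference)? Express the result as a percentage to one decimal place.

F_rel = 107.5%

F_rel = (AUC_test/D_test) / (AUC_ref/D_ref)
      = (117.4/150) / (109.2/150)
      = 0.782667 / 0.728 = 1.0751 = 107.51%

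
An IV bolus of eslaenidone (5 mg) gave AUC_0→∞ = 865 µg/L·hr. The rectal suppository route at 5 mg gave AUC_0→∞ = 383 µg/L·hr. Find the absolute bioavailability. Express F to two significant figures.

F = 0.44

F = (AUC_ev / D_ev) / (AUC_iv / D_iv)
  = (383/5) / (865/5)
  = 76.6 / 173 = 0.4428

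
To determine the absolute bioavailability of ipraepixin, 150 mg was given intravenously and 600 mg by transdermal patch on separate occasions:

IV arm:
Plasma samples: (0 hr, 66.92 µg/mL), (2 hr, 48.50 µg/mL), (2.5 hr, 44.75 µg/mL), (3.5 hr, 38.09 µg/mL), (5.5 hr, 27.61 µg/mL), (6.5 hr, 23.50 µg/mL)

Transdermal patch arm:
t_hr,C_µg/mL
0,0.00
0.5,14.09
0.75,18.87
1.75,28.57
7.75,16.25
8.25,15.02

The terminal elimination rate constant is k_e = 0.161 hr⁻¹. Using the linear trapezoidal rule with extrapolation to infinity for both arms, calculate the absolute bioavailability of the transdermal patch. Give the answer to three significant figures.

F = 0.160

Trapezoidal AUC_0→6.5 (IV):
  [0→2]: (66.92+48.50)/2 × 2 = 115.42
  [2→2.5]: (48.50+44.75)/2 × 0.5 = 23.3125
  [2.5→3.5]: (44.75+38.09)/2 × 1 = 41.42
  [3.5→5.5]: (38.09+27.61)/2 × 2 = 65.7
  [5.5→6.5]: (27.61+23.50)/2 × 1 = 25.555
  Sum = 271.4075 µg/mL·hr
IV tail: 23.50/0.161 = 145.963; AUC_iv,0→∞ = 271.4075 + 145.963 = 417.3705 µg/mL·hr
Trapezoidal AUC_0→8.25 (transdermal patch):
  [0→0.5]: (0.00+14.09)/2 × 0.5 = 3.5225
  [0.5→0.75]: (14.09+18.87)/2 × 0.25 = 4.12
  [0.75→1.75]: (18.87+28.57)/2 × 1 = 23.72
  [1.75→7.75]: (28.57+16.25)/2 × 6 = 134.46
  [7.75→8.25]: (16.25+15.02)/2 × 0.5 = 7.8175
  Sum = 173.64 µg/mL·hr
transdermal patch tail: 15.02/0.161 = 93.292; AUC_ev,0→∞ = 173.64 + 93.292 = 266.932 µg/mL·hr
F = (AUC_ev/D_ev)/(AUC_iv/D_iv) = (266.932/600)/(417.3705/150) = 0.444887/2.78247 = 0.1599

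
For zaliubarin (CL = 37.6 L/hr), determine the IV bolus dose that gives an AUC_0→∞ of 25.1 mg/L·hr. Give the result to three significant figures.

Dose_iv = CL × AUC_0→∞
     = 37.6 × 25.1 = 943.76 mg

Dose = 944 mg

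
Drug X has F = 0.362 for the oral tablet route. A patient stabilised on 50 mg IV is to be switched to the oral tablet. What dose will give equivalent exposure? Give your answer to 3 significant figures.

For equal systemic exposure: F × D_ev = D_iv
D_ev = D_iv / F = 50 / 0.362 = 138.122 mg

D_oral = 138 mg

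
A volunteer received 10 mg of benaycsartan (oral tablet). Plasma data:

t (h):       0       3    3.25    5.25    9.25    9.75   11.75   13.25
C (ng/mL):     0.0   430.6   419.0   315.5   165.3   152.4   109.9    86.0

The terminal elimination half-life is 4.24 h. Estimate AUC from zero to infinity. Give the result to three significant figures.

AUC = 3460 ng/mL·h

Trapezoidal AUC_0→13.25:
  [0→3]: (0.0+430.6)/2 × 3 = 645.9
  [3→3.25]: (430.6+419.0)/2 × 0.25 = 106.2
  [3.25→5.25]: (419.0+315.5)/2 × 2 = 734.5
  [5.25→9.25]: (315.5+165.3)/2 × 4 = 961.6
  [9.25→9.75]: (165.3+152.4)/2 × 0.5 = 79.425
  [9.75→11.75]: (152.4+109.9)/2 × 2 = 262.3
  [11.75→13.25]: (109.9+86.0)/2 × 1.5 = 146.925
  Sum = 2936.85 ng/mL·h
k_e = ln2 / t½ = 0.693147 / 4.24 = 0.1635 h^-1
Extrapolated tail: C_last / k_e = 86.0 / 0.1635 = 525.994
AUC_0→∞ = 2936.85 + 525.994 = 3462.844 ng/mL·h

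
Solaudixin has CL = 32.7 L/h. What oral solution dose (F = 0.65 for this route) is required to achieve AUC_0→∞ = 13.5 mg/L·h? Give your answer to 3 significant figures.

Dose = 679 mg

Dose = CL × AUC_0→∞ / F
     = 32.7 × 13.5 / 0.65 = 679.154 mg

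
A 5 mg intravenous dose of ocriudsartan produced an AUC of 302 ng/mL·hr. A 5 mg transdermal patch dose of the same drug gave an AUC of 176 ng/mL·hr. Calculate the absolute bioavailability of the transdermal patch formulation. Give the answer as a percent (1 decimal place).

F = 58.3%

F = (AUC_ev / D_ev) / (AUC_iv / D_iv)
  = (176/5) / (302/5)
  = 35.2 / 60.4 = 0.5828
  = 58.28%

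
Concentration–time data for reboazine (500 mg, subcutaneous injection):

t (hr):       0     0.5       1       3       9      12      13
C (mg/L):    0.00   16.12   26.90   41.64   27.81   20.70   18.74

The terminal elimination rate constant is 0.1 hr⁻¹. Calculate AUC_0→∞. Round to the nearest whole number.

Trapezoidal AUC_0→13:
  [0→0.5]: (0.00+16.12)/2 × 0.5 = 4.03
  [0.5→1]: (16.12+26.90)/2 × 0.5 = 10.755
  [1→3]: (26.90+41.64)/2 × 2 = 68.54
  [3→9]: (41.64+27.81)/2 × 6 = 208.35
  [9→12]: (27.81+20.70)/2 × 3 = 72.765
  [12→13]: (20.70+18.74)/2 × 1 = 19.72
  Sum = 384.16 mg/L·hr
Extrapolated tail: C_last / k_e = 18.74 / 0.1 = 187.400
AUC_0→∞ = 384.16 + 187.400 = 571.56 mg/L·hr

AUC = 572 mg/L·hr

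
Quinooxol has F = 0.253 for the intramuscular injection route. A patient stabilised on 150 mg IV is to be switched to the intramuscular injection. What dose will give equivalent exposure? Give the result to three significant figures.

D_intramuscular = 593 mg

For equal systemic exposure: F × D_ev = D_iv
D_ev = D_iv / F = 150 / 0.253 = 592.885 mg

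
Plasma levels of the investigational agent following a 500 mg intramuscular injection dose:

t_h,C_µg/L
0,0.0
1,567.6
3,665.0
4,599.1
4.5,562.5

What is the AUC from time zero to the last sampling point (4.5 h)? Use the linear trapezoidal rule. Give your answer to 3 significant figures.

AUC = 2440 µg/L·h

Trapezoidal AUC_0→4.5:
  [0→1]: (0.0+567.6)/2 × 1 = 283.8
  [1→3]: (567.6+665.0)/2 × 2 = 1232.6
  [3→4]: (665.0+599.1)/2 × 1 = 632.05
  [4→4.5]: (599.1+562.5)/2 × 0.5 = 290.4
  Sum = 2438.85 µg/L·h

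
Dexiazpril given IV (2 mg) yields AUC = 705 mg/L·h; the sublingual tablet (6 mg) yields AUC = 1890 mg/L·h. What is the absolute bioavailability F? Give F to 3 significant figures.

F = 0.894

F = (AUC_ev / D_ev) / (AUC_iv / D_iv)
  = (1890/6) / (705/2)
  = 315 / 352.5 = 0.8936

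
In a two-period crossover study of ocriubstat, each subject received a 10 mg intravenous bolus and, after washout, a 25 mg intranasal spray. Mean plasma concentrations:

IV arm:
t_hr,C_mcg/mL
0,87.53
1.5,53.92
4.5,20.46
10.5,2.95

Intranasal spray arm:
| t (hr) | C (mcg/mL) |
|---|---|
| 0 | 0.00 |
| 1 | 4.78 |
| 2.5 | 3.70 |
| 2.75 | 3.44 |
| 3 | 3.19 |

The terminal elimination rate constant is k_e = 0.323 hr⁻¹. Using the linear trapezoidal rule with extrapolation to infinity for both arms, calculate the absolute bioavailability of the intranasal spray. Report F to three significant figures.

F = 0.0274

Trapezoidal AUC_0→10.5 (IV):
  [0→1.5]: (87.53+53.92)/2 × 1.5 = 106.0875
  [1.5→4.5]: (53.92+20.46)/2 × 3 = 111.57
  [4.5→10.5]: (20.46+2.95)/2 × 6 = 70.23
  Sum = 287.8875 mcg/mL·hr
IV tail: 2.95/0.323 = 9.133; AUC_iv,0→∞ = 287.8875 + 9.133 = 297.0205 mcg/mL·hr
Trapezoidal AUC_0→3 (intranasal spray):
  [0→1]: (0.00+4.78)/2 × 1 = 2.39
  [1→2.5]: (4.78+3.70)/2 × 1.5 = 6.36
  [2.5→2.75]: (3.70+3.44)/2 × 0.25 = 0.8925
  [2.75→3]: (3.44+3.19)/2 × 0.25 = 0.82875
  Sum = 10.47125 mcg/mL·hr
intranasal spray tail: 3.19/0.323 = 9.876; AUC_ev,0→∞ = 10.47125 + 9.876 = 20.34725 mcg/mL·hr
F = (AUC_ev/D_ev)/(AUC_iv/D_iv) = (20.34725/25)/(297.0205/10) = 0.81389/29.70205 = 0.0274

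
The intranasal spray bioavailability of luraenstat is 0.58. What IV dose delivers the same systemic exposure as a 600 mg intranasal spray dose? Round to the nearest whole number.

D_iv = 348 mg

Systemic exposure from an extravascular dose = F × D_ev, so the equivalent IV dose is F × D_ev.
D_iv = F × D_ev = 0.58 × 600 = 348 mg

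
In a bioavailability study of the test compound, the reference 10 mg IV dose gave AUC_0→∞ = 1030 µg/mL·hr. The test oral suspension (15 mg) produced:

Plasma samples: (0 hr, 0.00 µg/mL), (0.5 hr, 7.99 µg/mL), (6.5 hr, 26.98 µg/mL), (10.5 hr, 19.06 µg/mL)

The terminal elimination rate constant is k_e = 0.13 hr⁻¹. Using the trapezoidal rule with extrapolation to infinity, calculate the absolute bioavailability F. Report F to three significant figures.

Trapezoidal AUC_0→10.5 (oral suspension):
  [0→0.5]: (0.00+7.99)/2 × 0.5 = 1.9975
  [0.5→6.5]: (7.99+26.98)/2 × 6 = 104.91
  [6.5→10.5]: (26.98+19.06)/2 × 4 = 92.08
  Sum = 198.9875 µg/mL·hr
Tail: C_last/k_e = 19.06/0.13 = 146.615
AUC_0→∞ (oral suspension) = 198.9875 + 146.615 = 345.6025 µg/mL·hr
F = (AUC_ev/D_ev)/(AUC_iv/D_iv) = (345.6025/15)/(1030/10) = 23.0402/103 = 0.2237

F = 0.224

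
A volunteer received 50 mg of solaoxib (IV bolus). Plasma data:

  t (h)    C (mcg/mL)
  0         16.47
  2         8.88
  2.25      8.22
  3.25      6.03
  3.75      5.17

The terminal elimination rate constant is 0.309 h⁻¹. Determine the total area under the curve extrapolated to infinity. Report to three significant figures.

AUC = 54.1 mcg/mL·h

Trapezoidal AUC_0→3.75:
  [0→2]: (16.47+8.88)/2 × 2 = 25.35
  [2→2.25]: (8.88+8.22)/2 × 0.25 = 2.1375
  [2.25→3.25]: (8.22+6.03)/2 × 1 = 7.125
  [3.25→3.75]: (6.03+5.17)/2 × 0.5 = 2.8
  Sum = 37.4125 mcg/mL·h
Extrapolated tail: C_last / k_e = 5.17 / 0.309 = 16.731
AUC_0→∞ = 37.4125 + 16.731 = 54.1435 mcg/mL·h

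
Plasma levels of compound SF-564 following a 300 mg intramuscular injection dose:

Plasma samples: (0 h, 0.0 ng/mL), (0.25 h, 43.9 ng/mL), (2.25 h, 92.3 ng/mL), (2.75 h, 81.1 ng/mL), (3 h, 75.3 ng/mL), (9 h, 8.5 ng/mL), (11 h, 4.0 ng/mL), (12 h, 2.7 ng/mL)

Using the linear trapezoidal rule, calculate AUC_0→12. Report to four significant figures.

AUC = 471.8 ng/mL·h

Trapezoidal AUC_0→12:
  [0→0.25]: (0.0+43.9)/2 × 0.25 = 5.4875
  [0.25→2.25]: (43.9+92.3)/2 × 2 = 136.2
  [2.25→2.75]: (92.3+81.1)/2 × 0.5 = 43.35
  [2.75→3]: (81.1+75.3)/2 × 0.25 = 19.55
  [3→9]: (75.3+8.5)/2 × 6 = 251.4
  [9→11]: (8.5+4.0)/2 × 2 = 12.5
  [11→12]: (4.0+2.7)/2 × 1 = 3.35
  Sum = 471.8375 ng/mL·h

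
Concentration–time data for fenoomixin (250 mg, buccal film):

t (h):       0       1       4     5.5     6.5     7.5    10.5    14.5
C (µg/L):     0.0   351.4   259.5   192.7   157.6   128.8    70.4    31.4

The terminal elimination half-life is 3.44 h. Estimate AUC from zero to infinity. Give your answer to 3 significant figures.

Trapezoidal AUC_0→14.5:
  [0→1]: (0.0+351.4)/2 × 1 = 175.7
  [1→4]: (351.4+259.5)/2 × 3 = 916.35
  [4→5.5]: (259.5+192.7)/2 × 1.5 = 339.15
  [5.5→6.5]: (192.7+157.6)/2 × 1 = 175.15
  [6.5→7.5]: (157.6+128.8)/2 × 1 = 143.2
  [7.5→10.5]: (128.8+70.4)/2 × 3 = 298.8
  [10.5→14.5]: (70.4+31.4)/2 × 4 = 203.6
  Sum = 2251.95 µg/L·h
k_e = ln2 / t½ = 0.693147 / 3.44 = 0.2015 h^-1
Extrapolated tail: C_last / k_e = 31.4 / 0.2015 = 155.831
AUC_0→∞ = 2251.95 + 155.831 = 2407.781 µg/L·h

AUC = 2410 µg/L·h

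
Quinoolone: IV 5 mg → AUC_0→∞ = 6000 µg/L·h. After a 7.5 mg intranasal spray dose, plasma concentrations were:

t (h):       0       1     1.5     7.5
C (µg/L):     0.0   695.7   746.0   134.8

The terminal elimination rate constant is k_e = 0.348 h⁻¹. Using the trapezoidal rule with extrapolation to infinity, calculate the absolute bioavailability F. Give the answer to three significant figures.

Trapezoidal AUC_0→7.5 (intranasal spray):
  [0→1]: (0.0+695.7)/2 × 1 = 347.85
  [1→1.5]: (695.7+746.0)/2 × 0.5 = 360.425
  [1.5→7.5]: (746.0+134.8)/2 × 6 = 2642.4
  Sum = 3350.675 µg/L·h
Tail: C_last/k_e = 134.8/0.348 = 387.356
AUC_0→∞ (intranasal spray) = 3350.675 + 387.356 = 3738.031 µg/L·h
F = (AUC_ev/D_ev)/(AUC_iv/D_iv) = (3738.031/7.5)/(6000/5) = 498.404/1200 = 0.4153

F = 0.415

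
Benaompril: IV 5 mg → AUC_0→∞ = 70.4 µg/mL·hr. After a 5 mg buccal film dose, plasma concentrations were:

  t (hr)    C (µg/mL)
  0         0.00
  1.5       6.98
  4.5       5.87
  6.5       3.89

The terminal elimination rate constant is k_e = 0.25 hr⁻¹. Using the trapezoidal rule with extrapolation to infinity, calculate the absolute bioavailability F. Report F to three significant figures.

Trapezoidal AUC_0→6.5 (buccal film):
  [0→1.5]: (0.00+6.98)/2 × 1.5 = 5.235
  [1.5→4.5]: (6.98+5.87)/2 × 3 = 19.275
  [4.5→6.5]: (5.87+3.89)/2 × 2 = 9.76
  Sum = 34.27 µg/mL·hr
Tail: C_last/k_e = 3.89/0.25 = 15.560
AUC_0→∞ (buccal film) = 34.27 + 15.560 = 49.83 µg/mL·hr
F = (AUC_ev/D_ev)/(AUC_iv/D_iv) = (49.83/5)/(70.4/5) = 9.966/14.08 = 0.7078

F = 0.708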